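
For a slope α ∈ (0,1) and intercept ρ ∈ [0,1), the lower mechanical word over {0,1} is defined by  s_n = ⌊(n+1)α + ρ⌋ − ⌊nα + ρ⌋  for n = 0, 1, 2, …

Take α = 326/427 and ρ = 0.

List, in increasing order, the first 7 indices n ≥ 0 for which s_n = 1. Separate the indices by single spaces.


n=0: ⌊326/427⌋−⌊0/427⌋ = 0−0 = 0
n=1: ⌊652/427⌋−⌊326/427⌋ = 1−0 = 1  ← one
n=2: ⌊978/427⌋−⌊652/427⌋ = 2−1 = 1  ← one
n=3: ⌊1304/427⌋−⌊978/427⌋ = 3−2 = 1  ← one
n=4: ⌊1630/427⌋−⌊1304/427⌋ = 3−3 = 0
n=5: ⌊1956/427⌋−⌊1630/427⌋ = 4−3 = 1  ← one
n=6: ⌊2282/427⌋−⌊1956/427⌋ = 5−4 = 1  ← one
n=7: ⌊2608/427⌋−⌊2282/427⌋ = 6−5 = 1  ← one
n=8: ⌊2934/427⌋−⌊2608/427⌋ = 6−6 = 0
n=9: ⌊3260/427⌋−⌊2934/427⌋ = 7−6 = 1  ← one
positions of the first 7 ones: 1 2 3 5 6 7 9

1 2 3 5 6 7 9


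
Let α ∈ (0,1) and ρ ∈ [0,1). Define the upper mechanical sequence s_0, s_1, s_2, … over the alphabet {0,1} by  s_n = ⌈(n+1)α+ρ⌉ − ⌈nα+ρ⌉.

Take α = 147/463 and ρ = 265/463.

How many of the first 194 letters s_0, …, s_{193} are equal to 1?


#1s = Σ_{n=0}^{193} s_n = Σ_{n=0}^{193} (⌈(n+1)α+ρ⌉ − ⌈nα+ρ⌉)
the sum telescopes: every ⌈nα+ρ⌉ with 0 < n < 194 appears once with + and once with −, leaving ⌈194α+ρ⌉ − ⌈0·α+ρ⌉
194α + ρ = (194·147 + 265) / 463 = 28783/463
ρ = 265/463
⌈28783/463⌉ = 63,  ⌈265/463⌉ = 1
#1s = 63 − 1 = 62

62


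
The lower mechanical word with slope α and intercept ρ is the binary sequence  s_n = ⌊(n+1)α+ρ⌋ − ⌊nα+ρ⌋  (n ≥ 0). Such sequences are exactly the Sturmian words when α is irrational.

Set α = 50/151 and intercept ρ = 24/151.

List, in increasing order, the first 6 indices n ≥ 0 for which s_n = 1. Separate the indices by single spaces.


n=0: ⌊74/151⌋−⌊24/151⌋ = 0−0 = 0
n=1: ⌊124/151⌋−⌊74/151⌋ = 0−0 = 0
n=2: ⌊174/151⌋−⌊124/151⌋ = 1−0 = 1  ← one
n=3: ⌊224/151⌋−⌊174/151⌋ = 1−1 = 0
n=4: ⌊274/151⌋−⌊224/151⌋ = 1−1 = 0
n=5: ⌊324/151⌋−⌊274/151⌋ = 2−1 = 1  ← one
n=6: ⌊374/151⌋−⌊324/151⌋ = 2−2 = 0
n=7: ⌊424/151⌋−⌊374/151⌋ = 2−2 = 0
n=8: ⌊474/151⌋−⌊424/151⌋ = 3−2 = 1  ← one
n=9: ⌊524/151⌋−⌊474/151⌋ = 3−3 = 0
n=10: ⌊574/151⌋−⌊524/151⌋ = 3−3 = 0
n=11: ⌊624/151⌋−⌊574/151⌋ = 4−3 = 1  ← one
n=12: ⌊674/151⌋−⌊624/151⌋ = 4−4 = 0
n=13: ⌊724/151⌋−⌊674/151⌋ = 4−4 = 0
n=14: ⌊774/151⌋−⌊724/151⌋ = 5−4 = 1  ← one
n=15: ⌊824/151⌋−⌊774/151⌋ = 5−5 = 0
n=16: ⌊874/151⌋−⌊824/151⌋ = 5−5 = 0
n=17: ⌊924/151⌋−⌊874/151⌋ = 6−5 = 1  ← one
positions of the first 6 ones: 2 5 8 11 14 17

2 5 8 11 14 17


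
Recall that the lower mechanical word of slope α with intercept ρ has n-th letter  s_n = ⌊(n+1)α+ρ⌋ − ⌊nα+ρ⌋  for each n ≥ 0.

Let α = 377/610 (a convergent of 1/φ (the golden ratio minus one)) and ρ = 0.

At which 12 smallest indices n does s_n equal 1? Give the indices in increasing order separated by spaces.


n=0: ⌊377/610⌋−⌊0/610⌋ = 0−0 = 0
n=1: ⌊754/610⌋−⌊377/610⌋ = 1−0 = 1  ← one
n=2: ⌊1131/610⌋−⌊754/610⌋ = 1−1 = 0
n=3: ⌊1508/610⌋−⌊1131/610⌋ = 2−1 = 1  ← one
n=4: ⌊1885/610⌋−⌊1508/610⌋ = 3−2 = 1  ← one
n=5: ⌊2262/610⌋−⌊1885/610⌋ = 3−3 = 0
n=6: ⌊2639/610⌋−⌊2262/610⌋ = 4−3 = 1  ← one
n=7: ⌊3016/610⌋−⌊2639/610⌋ = 4−4 = 0
n=8: ⌊3393/610⌋−⌊3016/610⌋ = 5−4 = 1  ← one
n=9: ⌊3770/610⌋−⌊3393/610⌋ = 6−5 = 1  ← one
n=10: ⌊4147/610⌋−⌊3770/610⌋ = 6−6 = 0
n=11: ⌊4524/610⌋−⌊4147/610⌋ = 7−6 = 1  ← one
n=12: ⌊4901/610⌋−⌊4524/610⌋ = 8−7 = 1  ← one
n=13: ⌊5278/610⌋−⌊4901/610⌋ = 8−8 = 0
n=14: ⌊5655/610⌋−⌊5278/610⌋ = 9−8 = 1  ← one
n=15: ⌊6032/610⌋−⌊5655/610⌋ = 9−9 = 0
n=16: ⌊6409/610⌋−⌊6032/610⌋ = 10−9 = 1  ← one
n=17: ⌊6786/610⌋−⌊6409/610⌋ = 11−10 = 1  ← one
n=18: ⌊7163/610⌋−⌊6786/610⌋ = 11−11 = 0
n=19: ⌊7540/610⌋−⌊7163/610⌋ = 12−11 = 1  ← one
positions of the first 12 ones: 1 3 4 6 8 9 11 12 14 16 17 19

1 3 4 6 8 9 11 12 14 16 17 19


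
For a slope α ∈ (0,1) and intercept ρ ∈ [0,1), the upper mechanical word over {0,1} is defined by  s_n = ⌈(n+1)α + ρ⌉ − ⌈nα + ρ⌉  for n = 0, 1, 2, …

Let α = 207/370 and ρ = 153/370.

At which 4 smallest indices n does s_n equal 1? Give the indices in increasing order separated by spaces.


1 2 4 6

n=0: ⌈360/370⌉−⌈153/370⌉ = 1−1 = 0
n=1: ⌈567/370⌉−⌈360/370⌉ = 2−1 = 1  ← one
n=2: ⌈774/370⌉−⌈567/370⌉ = 3−2 = 1  ← one
n=3: ⌈981/370⌉−⌈774/370⌉ = 3−3 = 0
n=4: ⌈1188/370⌉−⌈981/370⌉ = 4−3 = 1  ← one
n=5: ⌈1395/370⌉−⌈1188/370⌉ = 4−4 = 0
n=6: ⌈1602/370⌉−⌈1395/370⌉ = 5−4 = 1  ← one
positions of the first 4 ones: 1 2 4 6


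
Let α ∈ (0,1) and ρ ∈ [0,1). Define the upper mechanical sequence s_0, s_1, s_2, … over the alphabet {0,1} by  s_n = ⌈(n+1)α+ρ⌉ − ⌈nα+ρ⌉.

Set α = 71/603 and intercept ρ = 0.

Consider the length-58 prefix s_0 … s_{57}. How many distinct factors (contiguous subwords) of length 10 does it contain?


t_n = ⌈(n·71)/603⌉ for n = 0 … 58:
  n=0…9: ⌈0/603⌉=0 ⌈71/603⌉=1 ⌈142/603⌉=1 ⌈213/603⌉=1 ⌈284/603⌉=1 ⌈355/603⌉=1 ⌈426/603⌉=1 ⌈497/603⌉=1 ⌈568/603⌉=1 ⌈639/603⌉=2
  n=10…19: ⌈710/603⌉=2 ⌈781/603⌉=2 ⌈852/603⌉=2 ⌈923/603⌉=2 ⌈994/603⌉=2 ⌈1065/603⌉=2 ⌈1136/603⌉=2 ⌈1207/603⌉=3 ⌈1278/603⌉=3 ⌈1349/603⌉=3
  n=20…29: ⌈1420/603⌉=3 ⌈1491/603⌉=3 ⌈1562/603⌉=3 ⌈1633/603⌉=3 ⌈1704/603⌉=3 ⌈1775/603⌉=3 ⌈1846/603⌉=4 ⌈1917/603⌉=4 ⌈1988/603⌉=4 ⌈2059/603⌉=4
  n=30…39: ⌈2130/603⌉=4 ⌈2201/603⌉=4 ⌈2272/603⌉=4 ⌈2343/603⌉=4 ⌈2414/603⌉=5 ⌈2485/603⌉=5 ⌈2556/603⌉=5 ⌈2627/603⌉=5 ⌈2698/603⌉=5 ⌈2769/603⌉=5
  n=40…49: ⌈2840/603⌉=5 ⌈2911/603⌉=5 ⌈2982/603⌉=5 ⌈3053/603⌉=6 ⌈3124/603⌉=6 ⌈3195/603⌉=6 ⌈3266/603⌉=6 ⌈3337/603⌉=6 ⌈3408/603⌉=6 ⌈3479/603⌉=6
  n=50…58: ⌈3550/603⌉=6 ⌈3621/603⌉=7 ⌈3692/603⌉=7 ⌈3763/603⌉=7 ⌈3834/603⌉=7 ⌈3905/603⌉=7 ⌈3976/603⌉=7 ⌈4047/603⌉=7 ⌈4118/603⌉=7
s_n = t_(n+1) − t_n for n = 0 … 57 gives
prefix = 1000000010000000100000000100000001000000001000000010000000
slide a length-10 window over [0..9] … [48..57] (49 windows); first occurrence of each distinct factor:
  [  0..  9] 1000000010
  [  1.. 10] 0000000100
  [  2.. 11] 0000001000
  [  3.. 12] 0000010000
  [  4.. 13] 0000100000
  [  5.. 14] 0001000000
  [  6.. 15] 0010000000
  [  7.. 16] 0100000001
  [ 15.. 24] 0100000000
  [ 16.. 25] 1000000001
  [ 17.. 26] 0000000010
  (the other 38 windows repeat one of these)
distinct factors: {0000000010, 0000000100, 0000001000, 0000010000, 0000100000, 0001000000, 0010000000, 0100000000, 0100000001, 1000000001, 1000000010}
count = 11  (Sturmian bound for length 10 is 11)

11


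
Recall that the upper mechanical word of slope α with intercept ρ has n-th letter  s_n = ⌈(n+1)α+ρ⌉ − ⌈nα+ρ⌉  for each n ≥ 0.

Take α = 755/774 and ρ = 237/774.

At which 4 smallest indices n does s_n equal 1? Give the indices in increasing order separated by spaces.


n=0: ⌈992/774⌉−⌈237/774⌉ = 2−1 = 1  ← one
n=1: ⌈1747/774⌉−⌈992/774⌉ = 3−2 = 1  ← one
n=2: ⌈2502/774⌉−⌈1747/774⌉ = 4−3 = 1  ← one
n=3: ⌈3257/774⌉−⌈2502/774⌉ = 5−4 = 1  ← one
positions of the first 4 ones: 0 1 2 3

0 1 2 3


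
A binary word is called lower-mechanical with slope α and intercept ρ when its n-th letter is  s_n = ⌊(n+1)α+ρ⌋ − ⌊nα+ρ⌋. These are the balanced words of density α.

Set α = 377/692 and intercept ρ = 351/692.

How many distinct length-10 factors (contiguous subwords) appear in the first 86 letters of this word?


11

t_n = ⌊(n·377+351)/692⌋ for n = 0 … 86:
  n=0…9: ⌊351/692⌋=0 ⌊728/692⌋=1 ⌊1105/692⌋=1 ⌊1482/692⌋=2 ⌊1859/692⌋=2 ⌊2236/692⌋=3 ⌊2613/692⌋=3 ⌊2990/692⌋=4 ⌊3367/692⌋=4 ⌊3744/692⌋=5
  n=10…19: ⌊4121/692⌋=5 ⌊4498/692⌋=6 ⌊4875/692⌋=7 ⌊5252/692⌋=7 ⌊5629/692⌋=8 ⌊6006/692⌋=8 ⌊6383/692⌋=9 ⌊6760/692⌋=9 ⌊7137/692⌋=10 ⌊7514/692⌋=10
  n=20…29: ⌊7891/692⌋=11 ⌊8268/692⌋=11 ⌊8645/692⌋=12 ⌊9022/692⌋=13 ⌊9399/692⌋=13 ⌊9776/692⌋=14 ⌊10153/692⌋=14 ⌊10530/692⌋=15 ⌊10907/692⌋=15 ⌊11284/692⌋=16
  n=30…39: ⌊11661/692⌋=16 ⌊12038/692⌋=17 ⌊12415/692⌋=17 ⌊12792/692⌋=18 ⌊13169/692⌋=19 ⌊13546/692⌋=19 ⌊13923/692⌋=20 ⌊14300/692⌋=20 ⌊14677/692⌋=21 ⌊15054/692⌋=21
  n=40…49: ⌊15431/692⌋=22 ⌊15808/692⌋=22 ⌊16185/692⌋=23 ⌊16562/692⌋=23 ⌊16939/692⌋=24 ⌊17316/692⌋=25 ⌊17693/692⌋=25 ⌊18070/692⌋=26 ⌊18447/692⌋=26 ⌊18824/692⌋=27
  n=50…59: ⌊19201/692⌋=27 ⌊19578/692⌋=28 ⌊19955/692⌋=28 ⌊20332/692⌋=29 ⌊20709/692⌋=29 ⌊21086/692⌋=30 ⌊21463/692⌋=31 ⌊21840/692⌋=31 ⌊22217/692⌋=32 ⌊22594/692⌋=32
  n=60…69: ⌊22971/692⌋=33 ⌊23348/692⌋=33 ⌊23725/692⌋=34 ⌊24102/692⌋=34 ⌊24479/692⌋=35 ⌊24856/692⌋=35 ⌊25233/692⌋=36 ⌊25610/692⌋=37 ⌊25987/692⌋=37 ⌊26364/692⌋=38
  n=70…79: ⌊26741/692⌋=38 ⌊27118/692⌋=39 ⌊27495/692⌋=39 ⌊27872/692⌋=40 ⌊28249/692⌋=40 ⌊28626/692⌋=41 ⌊29003/692⌋=41 ⌊29380/692⌋=42 ⌊29757/692⌋=43 ⌊30134/692⌋=43
  n=80…86: ⌊30511/692⌋=44 ⌊30888/692⌋=44 ⌊31265/692⌋=45 ⌊31642/692⌋=45 ⌊32019/692⌋=46 ⌊32396/692⌋=46 ⌊32773/692⌋=47
s_n = t_(n+1) − t_n for n = 0 … 85 gives
prefix = 10101010101101010101011010101010110101010101101010101011010101010110101010101101010101
slide a length-10 window over [0..9] … [76..85] (77 windows); first occurrence of each distinct factor:
  [  0..  9] 1010101010
  [  1.. 10] 0101010101
  [  2.. 11] 1010101011
  [  3.. 12] 0101010110
  [  4.. 13] 1010101101
  [  5.. 14] 0101011010
  [  6.. 15] 1010110101
  [  7.. 16] 0101101010
  [  8.. 17] 1011010101
  [  9.. 18] 0110101010
  [ 10.. 19] 1101010101
  (the other 66 windows repeat one of these)
distinct factors: {0101010101, 0101010110, 0101011010, 0101101010, 0110101010, 1010101010, 1010101011, 1010101101, 1010110101, 1011010101, 1101010101}
count = 11  (Sturmian bound for length 10 is 11)


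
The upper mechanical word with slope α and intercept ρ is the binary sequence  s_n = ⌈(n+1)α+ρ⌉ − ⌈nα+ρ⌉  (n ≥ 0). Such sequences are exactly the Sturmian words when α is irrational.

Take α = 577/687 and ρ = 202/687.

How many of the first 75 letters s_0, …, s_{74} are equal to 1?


#1s = Σ_{n=0}^{74} s_n = Σ_{n=0}^{74} (⌈(n+1)α+ρ⌉ − ⌈nα+ρ⌉)
the sum telescopes: every ⌈nα+ρ⌉ with 0 < n < 75 appears once with + and once with −, leaving ⌈75α+ρ⌉ − ⌈0·α+ρ⌉
75α + ρ = (75·577 + 202) / 687 = 43477/687
ρ = 202/687
⌈43477/687⌉ = 64,  ⌈202/687⌉ = 1
#1s = 64 − 1 = 63

63


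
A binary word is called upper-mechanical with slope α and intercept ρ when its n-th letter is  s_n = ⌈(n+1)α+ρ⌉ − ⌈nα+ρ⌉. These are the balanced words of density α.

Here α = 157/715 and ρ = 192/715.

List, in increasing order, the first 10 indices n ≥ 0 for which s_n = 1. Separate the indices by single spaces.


3 7 12 16 21 26 30 35 39 44

n=0: ⌈349/715⌉−⌈192/715⌉ = 1−1 = 0
n=1: ⌈506/715⌉−⌈349/715⌉ = 1−1 = 0
n=2: ⌈663/715⌉−⌈506/715⌉ = 1−1 = 0
n=3: ⌈820/715⌉−⌈663/715⌉ = 2−1 = 1  ← one
n=4: ⌈977/715⌉−⌈820/715⌉ = 2−2 = 0
n=5: ⌈1134/715⌉−⌈977/715⌉ = 2−2 = 0
n=6: ⌈1291/715⌉−⌈1134/715⌉ = 2−2 = 0
n=7: ⌈1448/715⌉−⌈1291/715⌉ = 3−2 = 1  ← one
n=8: ⌈1605/715⌉−⌈1448/715⌉ = 3−3 = 0
n=9: ⌈1762/715⌉−⌈1605/715⌉ = 3−3 = 0
n=10: ⌈1919/715⌉−⌈1762/715⌉ = 3−3 = 0
n=11: ⌈2076/715⌉−⌈1919/715⌉ = 3−3 = 0
n=12: ⌈2233/715⌉−⌈2076/715⌉ = 4−3 = 1  ← one
n=13: ⌈2390/715⌉−⌈2233/715⌉ = 4−4 = 0
n=14: ⌈2547/715⌉−⌈2390/715⌉ = 4−4 = 0
n=15: ⌈2704/715⌉−⌈2547/715⌉ = 4−4 = 0
n=16: ⌈2861/715⌉−⌈2704/715⌉ = 5−4 = 1  ← one
n=17: ⌈3018/715⌉−⌈2861/715⌉ = 5−5 = 0
n=18: ⌈3175/715⌉−⌈3018/715⌉ = 5−5 = 0
n=19: ⌈3332/715⌉−⌈3175/715⌉ = 5−5 = 0
n=20: ⌈3489/715⌉−⌈3332/715⌉ = 5−5 = 0
n=21: ⌈3646/715⌉−⌈3489/715⌉ = 6−5 = 1  ← one
n=22: ⌈3803/715⌉−⌈3646/715⌉ = 6−6 = 0
n=23: ⌈3960/715⌉−⌈3803/715⌉ = 6−6 = 0
n=24: ⌈4117/715⌉−⌈3960/715⌉ = 6−6 = 0
n=25: ⌈4274/715⌉−⌈4117/715⌉ = 6−6 = 0
n=26: ⌈4431/715⌉−⌈4274/715⌉ = 7−6 = 1  ← one
n=27: ⌈4588/715⌉−⌈4431/715⌉ = 7−7 = 0
n=28: ⌈4745/715⌉−⌈4588/715⌉ = 7−7 = 0
n=29: ⌈4902/715⌉−⌈4745/715⌉ = 7−7 = 0
n=30: ⌈5059/715⌉−⌈4902/715⌉ = 8−7 = 1  ← one
n=31: ⌈5216/715⌉−⌈5059/715⌉ = 8−8 = 0
n=32: ⌈5373/715⌉−⌈5216/715⌉ = 8−8 = 0
n=33: ⌈5530/715⌉−⌈5373/715⌉ = 8−8 = 0
n=34: ⌈5687/715⌉−⌈5530/715⌉ = 8−8 = 0
n=35: ⌈5844/715⌉−⌈5687/715⌉ = 9−8 = 1  ← one
n=36: ⌈6001/715⌉−⌈5844/715⌉ = 9−9 = 0
n=37: ⌈6158/715⌉−⌈6001/715⌉ = 9−9 = 0
n=38: ⌈6315/715⌉−⌈6158/715⌉ = 9−9 = 0
n=39: ⌈6472/715⌉−⌈6315/715⌉ = 10−9 = 1  ← one
n=40: ⌈6629/715⌉−⌈6472/715⌉ = 10−10 = 0
n=41: ⌈6786/715⌉−⌈6629/715⌉ = 10−10 = 0
n=42: ⌈6943/715⌉−⌈6786/715⌉ = 10−10 = 0
n=43: ⌈7100/715⌉−⌈6943/715⌉ = 10−10 = 0
n=44: ⌈7257/715⌉−⌈7100/715⌉ = 11−10 = 1  ← one
positions of the first 10 ones: 3 7 12 16 21 26 30 35 39 44


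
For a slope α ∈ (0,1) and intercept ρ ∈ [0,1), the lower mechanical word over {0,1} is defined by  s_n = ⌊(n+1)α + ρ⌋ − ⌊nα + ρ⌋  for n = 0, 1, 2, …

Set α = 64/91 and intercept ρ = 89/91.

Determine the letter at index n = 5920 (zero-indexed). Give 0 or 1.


1

(n+1)α + ρ = (5921·64 + 89) / 91 = 379033/91
nα + ρ     = (5920·64 + 89) / 91 = 378969/91
⌊379033/91⌋ = 4165,  ⌊378969/91⌋ = 4164
s_{5920} = 4165 − 4164 = 1


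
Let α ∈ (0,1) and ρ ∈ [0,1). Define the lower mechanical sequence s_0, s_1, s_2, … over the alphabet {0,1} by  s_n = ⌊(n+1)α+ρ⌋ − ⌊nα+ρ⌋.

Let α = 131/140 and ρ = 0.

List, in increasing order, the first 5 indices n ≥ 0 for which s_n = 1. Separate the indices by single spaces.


n=0: ⌊131/140⌋−⌊0/140⌋ = 0−0 = 0
n=1: ⌊262/140⌋−⌊131/140⌋ = 1−0 = 1  ← one
n=2: ⌊393/140⌋−⌊262/140⌋ = 2−1 = 1  ← one
n=3: ⌊524/140⌋−⌊393/140⌋ = 3−2 = 1  ← one
n=4: ⌊655/140⌋−⌊524/140⌋ = 4−3 = 1  ← one
n=5: ⌊786/140⌋−⌊655/140⌋ = 5−4 = 1  ← one
positions of the first 5 ones: 1 2 3 4 5

1 2 3 4 5


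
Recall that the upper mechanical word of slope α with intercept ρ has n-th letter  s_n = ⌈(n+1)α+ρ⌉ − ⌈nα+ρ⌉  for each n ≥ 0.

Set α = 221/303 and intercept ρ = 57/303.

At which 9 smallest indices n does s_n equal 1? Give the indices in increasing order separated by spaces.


1 2 3 5 6 7 9 10 12

n=0: ⌈278/303⌉−⌈57/303⌉ = 1−1 = 0
n=1: ⌈499/303⌉−⌈278/303⌉ = 2−1 = 1  ← one
n=2: ⌈720/303⌉−⌈499/303⌉ = 3−2 = 1  ← one
n=3: ⌈941/303⌉−⌈720/303⌉ = 4−3 = 1  ← one
n=4: ⌈1162/303⌉−⌈941/303⌉ = 4−4 = 0
n=5: ⌈1383/303⌉−⌈1162/303⌉ = 5−4 = 1  ← one
n=6: ⌈1604/303⌉−⌈1383/303⌉ = 6−5 = 1  ← one
n=7: ⌈1825/303⌉−⌈1604/303⌉ = 7−6 = 1  ← one
n=8: ⌈2046/303⌉−⌈1825/303⌉ = 7−7 = 0
n=9: ⌈2267/303⌉−⌈2046/303⌉ = 8−7 = 1  ← one
n=10: ⌈2488/303⌉−⌈2267/303⌉ = 9−8 = 1  ← one
n=11: ⌈2709/303⌉−⌈2488/303⌉ = 9−9 = 0
n=12: ⌈2930/303⌉−⌈2709/303⌉ = 10−9 = 1  ← one
positions of the first 9 ones: 1 2 3 5 6 7 9 10 12


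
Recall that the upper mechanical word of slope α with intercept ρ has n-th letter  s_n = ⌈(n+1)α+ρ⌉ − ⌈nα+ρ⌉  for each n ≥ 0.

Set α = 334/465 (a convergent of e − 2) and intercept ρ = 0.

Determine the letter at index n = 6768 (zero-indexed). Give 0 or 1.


(n+1)α + ρ = (6769·334) / 465 = 2260846/465
nα + ρ     = (6768·334) / 465 = 2260512/465
⌈2260846/465⌉ = 4863,  ⌈2260512/465⌉ = 4862
s_{6768} = 4863 − 4862 = 1

1


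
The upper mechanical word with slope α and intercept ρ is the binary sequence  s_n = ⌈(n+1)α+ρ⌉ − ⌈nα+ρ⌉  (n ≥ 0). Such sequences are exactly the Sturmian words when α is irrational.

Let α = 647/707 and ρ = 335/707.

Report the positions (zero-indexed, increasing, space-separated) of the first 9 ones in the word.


0 1 2 3 4 6 7 8 9

n=0: ⌈982/707⌉−⌈335/707⌉ = 2−1 = 1  ← one
n=1: ⌈1629/707⌉−⌈982/707⌉ = 3−2 = 1  ← one
n=2: ⌈2276/707⌉−⌈1629/707⌉ = 4−3 = 1  ← one
n=3: ⌈2923/707⌉−⌈2276/707⌉ = 5−4 = 1  ← one
n=4: ⌈3570/707⌉−⌈2923/707⌉ = 6−5 = 1  ← one
n=5: ⌈4217/707⌉−⌈3570/707⌉ = 6−6 = 0
n=6: ⌈4864/707⌉−⌈4217/707⌉ = 7−6 = 1  ← one
n=7: ⌈5511/707⌉−⌈4864/707⌉ = 8−7 = 1  ← one
n=8: ⌈6158/707⌉−⌈5511/707⌉ = 9−8 = 1  ← one
n=9: ⌈6805/707⌉−⌈6158/707⌉ = 10−9 = 1  ← one
positions of the first 9 ones: 0 1 2 3 4 6 7 8 9


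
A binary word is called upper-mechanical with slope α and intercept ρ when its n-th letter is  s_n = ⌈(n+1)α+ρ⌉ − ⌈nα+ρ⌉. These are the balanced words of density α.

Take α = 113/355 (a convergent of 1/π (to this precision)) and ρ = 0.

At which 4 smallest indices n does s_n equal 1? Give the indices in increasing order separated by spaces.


0 3 6 9

n=0: ⌈113/355⌉−⌈0/355⌉ = 1−0 = 1  ← one
n=1: ⌈226/355⌉−⌈113/355⌉ = 1−1 = 0
n=2: ⌈339/355⌉−⌈226/355⌉ = 1−1 = 0
n=3: ⌈452/355⌉−⌈339/355⌉ = 2−1 = 1  ← one
n=4: ⌈565/355⌉−⌈452/355⌉ = 2−2 = 0
n=5: ⌈678/355⌉−⌈565/355⌉ = 2−2 = 0
n=6: ⌈791/355⌉−⌈678/355⌉ = 3−2 = 1  ← one
n=7: ⌈904/355⌉−⌈791/355⌉ = 3−3 = 0
n=8: ⌈1017/355⌉−⌈904/355⌉ = 3−3 = 0
n=9: ⌈1130/355⌉−⌈1017/355⌉ = 4−3 = 1  ← one
positions of the first 4 ones: 0 3 6 9


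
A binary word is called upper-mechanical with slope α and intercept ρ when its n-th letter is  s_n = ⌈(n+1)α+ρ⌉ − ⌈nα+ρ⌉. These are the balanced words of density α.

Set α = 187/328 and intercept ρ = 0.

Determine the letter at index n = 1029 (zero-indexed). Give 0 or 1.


1

(n+1)α + ρ = (1030·187) / 328 = 192610/328
nα + ρ     = (1029·187) / 328 = 192423/328
⌈192610/328⌉ = 588,  ⌈192423/328⌉ = 587
s_{1029} = 588 − 587 = 1


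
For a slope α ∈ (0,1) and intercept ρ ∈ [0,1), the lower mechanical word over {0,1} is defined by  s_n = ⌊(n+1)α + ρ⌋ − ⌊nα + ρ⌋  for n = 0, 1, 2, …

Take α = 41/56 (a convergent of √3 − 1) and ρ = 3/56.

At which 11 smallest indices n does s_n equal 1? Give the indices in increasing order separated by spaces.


n=0: ⌊44/56⌋−⌊3/56⌋ = 0−0 = 0
n=1: ⌊85/56⌋−⌊44/56⌋ = 1−0 = 1  ← one
n=2: ⌊126/56⌋−⌊85/56⌋ = 2−1 = 1  ← one
n=3: ⌊167/56⌋−⌊126/56⌋ = 2−2 = 0
n=4: ⌊208/56⌋−⌊167/56⌋ = 3−2 = 1  ← one
n=5: ⌊249/56⌋−⌊208/56⌋ = 4−3 = 1  ← one
n=6: ⌊290/56⌋−⌊249/56⌋ = 5−4 = 1  ← one
n=7: ⌊331/56⌋−⌊290/56⌋ = 5−5 = 0
n=8: ⌊372/56⌋−⌊331/56⌋ = 6−5 = 1  ← one
n=9: ⌊413/56⌋−⌊372/56⌋ = 7−6 = 1  ← one
n=10: ⌊454/56⌋−⌊413/56⌋ = 8−7 = 1  ← one
n=11: ⌊495/56⌋−⌊454/56⌋ = 8−8 = 0
n=12: ⌊536/56⌋−⌊495/56⌋ = 9−8 = 1  ← one
n=13: ⌊577/56⌋−⌊536/56⌋ = 10−9 = 1  ← one
n=14: ⌊618/56⌋−⌊577/56⌋ = 11−10 = 1  ← one
positions of the first 11 ones: 1 2 4 5 6 8 9 10 12 13 14

1 2 4 5 6 8 9 10 12 13 14


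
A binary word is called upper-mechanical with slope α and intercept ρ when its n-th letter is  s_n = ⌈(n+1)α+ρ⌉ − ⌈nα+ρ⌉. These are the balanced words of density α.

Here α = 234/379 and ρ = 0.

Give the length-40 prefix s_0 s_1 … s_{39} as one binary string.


n=0: ⌈(1·234)/379⌉ − ⌈(0·234)/379⌉ = ⌈234/379⌉ − ⌈0/379⌉ = 1 − 0 = 1
n=1: ⌈(2·234)/379⌉ − ⌈(1·234)/379⌉ = ⌈468/379⌉ − ⌈234/379⌉ = 2 − 1 = 1
n=2: ⌈(3·234)/379⌉ − ⌈(2·234)/379⌉ = ⌈702/379⌉ − ⌈468/379⌉ = 2 − 2 = 0
n=3: ⌈(4·234)/379⌉ − ⌈(3·234)/379⌉ = ⌈936/379⌉ − ⌈702/379⌉ = 3 − 2 = 1
n=4: ⌈(5·234)/379⌉ − ⌈(4·234)/379⌉ = ⌈1170/379⌉ − ⌈936/379⌉ = 4 − 3 = 1
n=5: ⌈(6·234)/379⌉ − ⌈(5·234)/379⌉ = ⌈1404/379⌉ − ⌈1170/379⌉ = 4 − 4 = 0
n=6: ⌈(7·234)/379⌉ − ⌈(6·234)/379⌉ = ⌈1638/379⌉ − ⌈1404/379⌉ = 5 − 4 = 1
n=7: ⌈(8·234)/379⌉ − ⌈(7·234)/379⌉ = ⌈1872/379⌉ − ⌈1638/379⌉ = 5 − 5 = 0
n=8: ⌈(9·234)/379⌉ − ⌈(8·234)/379⌉ = ⌈2106/379⌉ − ⌈1872/379⌉ = 6 − 5 = 1
n=9: ⌈(10·234)/379⌉ − ⌈(9·234)/379⌉ = ⌈2340/379⌉ − ⌈2106/379⌉ = 7 − 6 = 1
n=10: ⌈(11·234)/379⌉ − ⌈(10·234)/379⌉ = ⌈2574/379⌉ − ⌈2340/379⌉ = 7 − 7 = 0
n=11: ⌈(12·234)/379⌉ − ⌈(11·234)/379⌉ = ⌈2808/379⌉ − ⌈2574/379⌉ = 8 − 7 = 1
n=12: ⌈(13·234)/379⌉ − ⌈(12·234)/379⌉ = ⌈3042/379⌉ − ⌈2808/379⌉ = 9 − 8 = 1
n=13: ⌈(14·234)/379⌉ − ⌈(13·234)/379⌉ = ⌈3276/379⌉ − ⌈3042/379⌉ = 9 − 9 = 0
n=14: ⌈(15·234)/379⌉ − ⌈(14·234)/379⌉ = ⌈3510/379⌉ − ⌈3276/379⌉ = 10 − 9 = 1
n=15: ⌈(16·234)/379⌉ − ⌈(15·234)/379⌉ = ⌈3744/379⌉ − ⌈3510/379⌉ = 10 − 10 = 0
n=16: ⌈(17·234)/379⌉ − ⌈(16·234)/379⌉ = ⌈3978/379⌉ − ⌈3744/379⌉ = 11 − 10 = 1
n=17: ⌈(18·234)/379⌉ − ⌈(17·234)/379⌉ = ⌈4212/379⌉ − ⌈3978/379⌉ = 12 − 11 = 1
n=18: ⌈(19·234)/379⌉ − ⌈(18·234)/379⌉ = ⌈4446/379⌉ − ⌈4212/379⌉ = 12 − 12 = 0
n=19: ⌈(20·234)/379⌉ − ⌈(19·234)/379⌉ = ⌈4680/379⌉ − ⌈4446/379⌉ = 13 − 12 = 1
n=20: ⌈(21·234)/379⌉ − ⌈(20·234)/379⌉ = ⌈4914/379⌉ − ⌈4680/379⌉ = 13 − 13 = 0
n=21: ⌈(22·234)/379⌉ − ⌈(21·234)/379⌉ = ⌈5148/379⌉ − ⌈4914/379⌉ = 14 − 13 = 1
n=22: ⌈(23·234)/379⌉ − ⌈(22·234)/379⌉ = ⌈5382/379⌉ − ⌈5148/379⌉ = 15 − 14 = 1
n=23: ⌈(24·234)/379⌉ − ⌈(23·234)/379⌉ = ⌈5616/379⌉ − ⌈5382/379⌉ = 15 − 15 = 0
n=24: ⌈(25·234)/379⌉ − ⌈(24·234)/379⌉ = ⌈5850/379⌉ − ⌈5616/379⌉ = 16 − 15 = 1
n=25: ⌈(26·234)/379⌉ − ⌈(25·234)/379⌉ = ⌈6084/379⌉ − ⌈5850/379⌉ = 17 − 16 = 1
n=26: ⌈(27·234)/379⌉ − ⌈(26·234)/379⌉ = ⌈6318/379⌉ − ⌈6084/379⌉ = 17 − 17 = 0
n=27: ⌈(28·234)/379⌉ − ⌈(27·234)/379⌉ = ⌈6552/379⌉ − ⌈6318/379⌉ = 18 − 17 = 1
n=28: ⌈(29·234)/379⌉ − ⌈(28·234)/379⌉ = ⌈6786/379⌉ − ⌈6552/379⌉ = 18 − 18 = 0
n=29: ⌈(30·234)/379⌉ − ⌈(29·234)/379⌉ = ⌈7020/379⌉ − ⌈6786/379⌉ = 19 − 18 = 1
n=30: ⌈(31·234)/379⌉ − ⌈(30·234)/379⌉ = ⌈7254/379⌉ − ⌈7020/379⌉ = 20 − 19 = 1
n=31: ⌈(32·234)/379⌉ − ⌈(31·234)/379⌉ = ⌈7488/379⌉ − ⌈7254/379⌉ = 20 − 20 = 0
n=32: ⌈(33·234)/379⌉ − ⌈(32·234)/379⌉ = ⌈7722/379⌉ − ⌈7488/379⌉ = 21 − 20 = 1
n=33: ⌈(34·234)/379⌉ − ⌈(33·234)/379⌉ = ⌈7956/379⌉ − ⌈7722/379⌉ = 21 − 21 = 0
n=34: ⌈(35·234)/379⌉ − ⌈(34·234)/379⌉ = ⌈8190/379⌉ − ⌈7956/379⌉ = 22 − 21 = 1
n=35: ⌈(36·234)/379⌉ − ⌈(35·234)/379⌉ = ⌈8424/379⌉ − ⌈8190/379⌉ = 23 − 22 = 1
n=36: ⌈(37·234)/379⌉ − ⌈(36·234)/379⌉ = ⌈8658/379⌉ − ⌈8424/379⌉ = 23 − 23 = 0
n=37: ⌈(38·234)/379⌉ − ⌈(37·234)/379⌉ = ⌈8892/379⌉ − ⌈8658/379⌉ = 24 − 23 = 1
n=38: ⌈(39·234)/379⌉ − ⌈(38·234)/379⌉ = ⌈9126/379⌉ − ⌈8892/379⌉ = 25 − 24 = 1
n=39: ⌈(40·234)/379⌉ − ⌈(39·234)/379⌉ = ⌈9360/379⌉ − ⌈9126/379⌉ = 25 − 25 = 0

1101101011011010110101101101011010110110


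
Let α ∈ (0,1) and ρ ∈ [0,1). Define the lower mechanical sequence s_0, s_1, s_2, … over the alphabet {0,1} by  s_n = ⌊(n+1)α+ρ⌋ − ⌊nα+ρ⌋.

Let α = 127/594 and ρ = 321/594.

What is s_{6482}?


(n+1)α + ρ = (6483·127 + 321) / 594 = 823662/594
nα + ρ     = (6482·127 + 321) / 594 = 823535/594
⌊823662/594⌋ = 1386,  ⌊823535/594⌋ = 1386
s_{6482} = 1386 − 1386 = 0

0


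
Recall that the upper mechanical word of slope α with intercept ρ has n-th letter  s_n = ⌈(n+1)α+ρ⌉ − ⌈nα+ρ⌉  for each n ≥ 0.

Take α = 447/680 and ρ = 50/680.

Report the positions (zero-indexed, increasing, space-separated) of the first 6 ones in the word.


n=0: ⌈497/680⌉−⌈50/680⌉ = 1−1 = 0
n=1: ⌈944/680⌉−⌈497/680⌉ = 2−1 = 1  ← one
n=2: ⌈1391/680⌉−⌈944/680⌉ = 3−2 = 1  ← one
n=3: ⌈1838/680⌉−⌈1391/680⌉ = 3−3 = 0
n=4: ⌈2285/680⌉−⌈1838/680⌉ = 4−3 = 1  ← one
n=5: ⌈2732/680⌉−⌈2285/680⌉ = 5−4 = 1  ← one
n=6: ⌈3179/680⌉−⌈2732/680⌉ = 5−5 = 0
n=7: ⌈3626/680⌉−⌈3179/680⌉ = 6−5 = 1  ← one
n=8: ⌈4073/680⌉−⌈3626/680⌉ = 6−6 = 0
n=9: ⌈4520/680⌉−⌈4073/680⌉ = 7−6 = 1  ← one
positions of the first 6 ones: 1 2 4 5 7 9

1 2 4 5 7 9


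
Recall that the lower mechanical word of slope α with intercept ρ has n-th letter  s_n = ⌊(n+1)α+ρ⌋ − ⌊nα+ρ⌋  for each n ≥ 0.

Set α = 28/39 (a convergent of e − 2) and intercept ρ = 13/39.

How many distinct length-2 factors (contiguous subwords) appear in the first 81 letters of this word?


t_n = ⌊(n·28+13)/39⌋ for n = 0 … 81:
  n=0…9: ⌊13/39⌋=0 ⌊41/39⌋=1 ⌊69/39⌋=1 ⌊97/39⌋=2 ⌊125/39⌋=3 ⌊153/39⌋=3 ⌊181/39⌋=4 ⌊209/39⌋=5 ⌊237/39⌋=6 ⌊265/39⌋=6
  n=10…19: ⌊293/39⌋=7 ⌊321/39⌋=8 ⌊349/39⌋=8 ⌊377/39⌋=9 ⌊405/39⌋=10 ⌊433/39⌋=11 ⌊461/39⌋=11 ⌊489/39⌋=12 ⌊517/39⌋=13 ⌊545/39⌋=13
  n=20…29: ⌊573/39⌋=14 ⌊601/39⌋=15 ⌊629/39⌋=16 ⌊657/39⌋=16 ⌊685/39⌋=17 ⌊713/39⌋=18 ⌊741/39⌋=19 ⌊769/39⌋=19 ⌊797/39⌋=20 ⌊825/39⌋=21
  n=30…39: ⌊853/39⌋=21 ⌊881/39⌋=22 ⌊909/39⌋=23 ⌊937/39⌋=24 ⌊965/39⌋=24 ⌊993/39⌋=25 ⌊1021/39⌋=26 ⌊1049/39⌋=26 ⌊1077/39⌋=27 ⌊1105/39⌋=28
  n=40…49: ⌊1133/39⌋=29 ⌊1161/39⌋=29 ⌊1189/39⌋=30 ⌊1217/39⌋=31 ⌊1245/39⌋=31 ⌊1273/39⌋=32 ⌊1301/39⌋=33 ⌊1329/39⌋=34 ⌊1357/39⌋=34 ⌊1385/39⌋=35
  n=50…59: ⌊1413/39⌋=36 ⌊1441/39⌋=36 ⌊1469/39⌋=37 ⌊1497/39⌋=38 ⌊1525/39⌋=39 ⌊1553/39⌋=39 ⌊1581/39⌋=40 ⌊1609/39⌋=41 ⌊1637/39⌋=41 ⌊1665/39⌋=42
  n=60…69: ⌊1693/39⌋=43 ⌊1721/39⌋=44 ⌊1749/39⌋=44 ⌊1777/39⌋=45 ⌊1805/39⌋=46 ⌊1833/39⌋=47 ⌊1861/39⌋=47 ⌊1889/39⌋=48 ⌊1917/39⌋=49 ⌊1945/39⌋=49
  n=70…79: ⌊1973/39⌋=50 ⌊2001/39⌋=51 ⌊2029/39⌋=52 ⌊2057/39⌋=52 ⌊2085/39⌋=53 ⌊2113/39⌋=54 ⌊2141/39⌋=54 ⌊2169/39⌋=55 ⌊2197/39⌋=56 ⌊2225/39⌋=57
  n=80…81: ⌊2253/39⌋=57 ⌊2281/39⌋=58
s_n = t_(n+1) − t_n for n = 0 … 80 gives
prefix = 101101110110111011011101110110111011011101101110110111011011101110110111011011101
slide a length-2 window over [0..1] … [79..80] (80 windows); first occurrence of each distinct factor:
  [  0..  1] 10
  [  1..  2] 01
  [  2..  3] 11
  (the other 77 windows repeat one of these)
distinct factors: {01, 10, 11}
count = 3  (Sturmian bound for length 2 is 3)

3


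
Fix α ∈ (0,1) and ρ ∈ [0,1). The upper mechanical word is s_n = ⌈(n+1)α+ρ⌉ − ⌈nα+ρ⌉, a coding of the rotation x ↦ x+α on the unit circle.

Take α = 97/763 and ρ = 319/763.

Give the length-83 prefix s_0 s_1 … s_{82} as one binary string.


00001000000010000000100000001000000010000001000000010000000100000001000000010000000

n=0: ⌈(1·97+319)/763⌉ − ⌈(0·97+319)/763⌉ = ⌈416/763⌉ − ⌈319/763⌉ = 1 − 1 = 0
n=1: ⌈(2·97+319)/763⌉ − ⌈(1·97+319)/763⌉ = ⌈513/763⌉ − ⌈416/763⌉ = 1 − 1 = 0
n=2: ⌈(3·97+319)/763⌉ − ⌈(2·97+319)/763⌉ = ⌈610/763⌉ − ⌈513/763⌉ = 1 − 1 = 0
n=3: ⌈(4·97+319)/763⌉ − ⌈(3·97+319)/763⌉ = ⌈707/763⌉ − ⌈610/763⌉ = 1 − 1 = 0
n=4: ⌈(5·97+319)/763⌉ − ⌈(4·97+319)/763⌉ = ⌈804/763⌉ − ⌈707/763⌉ = 2 − 1 = 1
n=5: ⌈(6·97+319)/763⌉ − ⌈(5·97+319)/763⌉ = ⌈901/763⌉ − ⌈804/763⌉ = 2 − 2 = 0
n=6: ⌈(7·97+319)/763⌉ − ⌈(6·97+319)/763⌉ = ⌈998/763⌉ − ⌈901/763⌉ = 2 − 2 = 0
n=7: ⌈(8·97+319)/763⌉ − ⌈(7·97+319)/763⌉ = ⌈1095/763⌉ − ⌈998/763⌉ = 2 − 2 = 0
n=8: ⌈(9·97+319)/763⌉ − ⌈(8·97+319)/763⌉ = ⌈1192/763⌉ − ⌈1095/763⌉ = 2 − 2 = 0
n=9: ⌈(10·97+319)/763⌉ − ⌈(9·97+319)/763⌉ = ⌈1289/763⌉ − ⌈1192/763⌉ = 2 − 2 = 0
n=10: ⌈(11·97+319)/763⌉ − ⌈(10·97+319)/763⌉ = ⌈1386/763⌉ − ⌈1289/763⌉ = 2 − 2 = 0
n=11: ⌈(12·97+319)/763⌉ − ⌈(11·97+319)/763⌉ = ⌈1483/763⌉ − ⌈1386/763⌉ = 2 − 2 = 0
n=12: ⌈(13·97+319)/763⌉ − ⌈(12·97+319)/763⌉ = ⌈1580/763⌉ − ⌈1483/763⌉ = 3 − 2 = 1
n=13: ⌈(14·97+319)/763⌉ − ⌈(13·97+319)/763⌉ = ⌈1677/763⌉ − ⌈1580/763⌉ = 3 − 3 = 0
n=14: ⌈(15·97+319)/763⌉ − ⌈(14·97+319)/763⌉ = ⌈1774/763⌉ − ⌈1677/763⌉ = 3 − 3 = 0
n=15: ⌈(16·97+319)/763⌉ − ⌈(15·97+319)/763⌉ = ⌈1871/763⌉ − ⌈1774/763⌉ = 3 − 3 = 0
n=16: ⌈(17·97+319)/763⌉ − ⌈(16·97+319)/763⌉ = ⌈1968/763⌉ − ⌈1871/763⌉ = 3 − 3 = 0
n=17: ⌈(18·97+319)/763⌉ − ⌈(17·97+319)/763⌉ = ⌈2065/763⌉ − ⌈1968/763⌉ = 3 − 3 = 0
n=18: ⌈(19·97+319)/763⌉ − ⌈(18·97+319)/763⌉ = ⌈2162/763⌉ − ⌈2065/763⌉ = 3 − 3 = 0
n=19: ⌈(20·97+319)/763⌉ − ⌈(19·97+319)/763⌉ = ⌈2259/763⌉ − ⌈2162/763⌉ = 3 − 3 = 0
n=20: ⌈(21·97+319)/763⌉ − ⌈(20·97+319)/763⌉ = ⌈2356/763⌉ − ⌈2259/763⌉ = 4 − 3 = 1
n=21: ⌈(22·97+319)/763⌉ − ⌈(21·97+319)/763⌉ = ⌈2453/763⌉ − ⌈2356/763⌉ = 4 − 4 = 0
n=22: ⌈(23·97+319)/763⌉ − ⌈(22·97+319)/763⌉ = ⌈2550/763⌉ − ⌈2453/763⌉ = 4 − 4 = 0
n=23: ⌈(24·97+319)/763⌉ − ⌈(23·97+319)/763⌉ = ⌈2647/763⌉ − ⌈2550/763⌉ = 4 − 4 = 0
n=24: ⌈(25·97+319)/763⌉ − ⌈(24·97+319)/763⌉ = ⌈2744/763⌉ − ⌈2647/763⌉ = 4 − 4 = 0
n=25: ⌈(26·97+319)/763⌉ − ⌈(25·97+319)/763⌉ = ⌈2841/763⌉ − ⌈2744/763⌉ = 4 − 4 = 0
n=26: ⌈(27·97+319)/763⌉ − ⌈(26·97+319)/763⌉ = ⌈2938/763⌉ − ⌈2841/763⌉ = 4 − 4 = 0
n=27: ⌈(28·97+319)/763⌉ − ⌈(27·97+319)/763⌉ = ⌈3035/763⌉ − ⌈2938/763⌉ = 4 − 4 = 0
n=28: ⌈(29·97+319)/763⌉ − ⌈(28·97+319)/763⌉ = ⌈3132/763⌉ − ⌈3035/763⌉ = 5 − 4 = 1
n=29: ⌈(30·97+319)/763⌉ − ⌈(29·97+319)/763⌉ = ⌈3229/763⌉ − ⌈3132/763⌉ = 5 − 5 = 0
n=30: ⌈(31·97+319)/763⌉ − ⌈(30·97+319)/763⌉ = ⌈3326/763⌉ − ⌈3229/763⌉ = 5 − 5 = 0
n=31: ⌈(32·97+319)/763⌉ − ⌈(31·97+319)/763⌉ = ⌈3423/763⌉ − ⌈3326/763⌉ = 5 − 5 = 0
n=32: ⌈(33·97+319)/763⌉ − ⌈(32·97+319)/763⌉ = ⌈3520/763⌉ − ⌈3423/763⌉ = 5 − 5 = 0
n=33: ⌈(34·97+319)/763⌉ − ⌈(33·97+319)/763⌉ = ⌈3617/763⌉ − ⌈3520/763⌉ = 5 − 5 = 0
n=34: ⌈(35·97+319)/763⌉ − ⌈(34·97+319)/763⌉ = ⌈3714/763⌉ − ⌈3617/763⌉ = 5 − 5 = 0
n=35: ⌈(36·97+319)/763⌉ − ⌈(35·97+319)/763⌉ = ⌈3811/763⌉ − ⌈3714/763⌉ = 5 − 5 = 0
n=36: ⌈(37·97+319)/763⌉ − ⌈(36·97+319)/763⌉ = ⌈3908/763⌉ − ⌈3811/763⌉ = 6 − 5 = 1
n=37: ⌈(38·97+319)/763⌉ − ⌈(37·97+319)/763⌉ = ⌈4005/763⌉ − ⌈3908/763⌉ = 6 − 6 = 0
n=38: ⌈(39·97+319)/763⌉ − ⌈(38·97+319)/763⌉ = ⌈4102/763⌉ − ⌈4005/763⌉ = 6 − 6 = 0
n=39: ⌈(40·97+319)/763⌉ − ⌈(39·97+319)/763⌉ = ⌈4199/763⌉ − ⌈4102/763⌉ = 6 − 6 = 0
n=40: ⌈(41·97+319)/763⌉ − ⌈(40·97+319)/763⌉ = ⌈4296/763⌉ − ⌈4199/763⌉ = 6 − 6 = 0
n=41: ⌈(42·97+319)/763⌉ − ⌈(41·97+319)/763⌉ = ⌈4393/763⌉ − ⌈4296/763⌉ = 6 − 6 = 0
n=42: ⌈(43·97+319)/763⌉ − ⌈(42·97+319)/763⌉ = ⌈4490/763⌉ − ⌈4393/763⌉ = 6 − 6 = 0
n=43: ⌈(44·97+319)/763⌉ − ⌈(43·97+319)/763⌉ = ⌈4587/763⌉ − ⌈4490/763⌉ = 7 − 6 = 1
n=44: ⌈(45·97+319)/763⌉ − ⌈(44·97+319)/763⌉ = ⌈4684/763⌉ − ⌈4587/763⌉ = 7 − 7 = 0
n=45: ⌈(46·97+319)/763⌉ − ⌈(45·97+319)/763⌉ = ⌈4781/763⌉ − ⌈4684/763⌉ = 7 − 7 = 0
n=46: ⌈(47·97+319)/763⌉ − ⌈(46·97+319)/763⌉ = ⌈4878/763⌉ − ⌈4781/763⌉ = 7 − 7 = 0
n=47: ⌈(48·97+319)/763⌉ − ⌈(47·97+319)/763⌉ = ⌈4975/763⌉ − ⌈4878/763⌉ = 7 − 7 = 0
n=48: ⌈(49·97+319)/763⌉ − ⌈(48·97+319)/763⌉ = ⌈5072/763⌉ − ⌈4975/763⌉ = 7 − 7 = 0
n=49: ⌈(50·97+319)/763⌉ − ⌈(49·97+319)/763⌉ = ⌈5169/763⌉ − ⌈5072/763⌉ = 7 − 7 = 0
n=50: ⌈(51·97+319)/763⌉ − ⌈(50·97+319)/763⌉ = ⌈5266/763⌉ − ⌈5169/763⌉ = 7 − 7 = 0
n=51: ⌈(52·97+319)/763⌉ − ⌈(51·97+319)/763⌉ = ⌈5363/763⌉ − ⌈5266/763⌉ = 8 − 7 = 1
n=52: ⌈(53·97+319)/763⌉ − ⌈(52·97+319)/763⌉ = ⌈5460/763⌉ − ⌈5363/763⌉ = 8 − 8 = 0
n=53: ⌈(54·97+319)/763⌉ − ⌈(53·97+319)/763⌉ = ⌈5557/763⌉ − ⌈5460/763⌉ = 8 − 8 = 0
n=54: ⌈(55·97+319)/763⌉ − ⌈(54·97+319)/763⌉ = ⌈5654/763⌉ − ⌈5557/763⌉ = 8 − 8 = 0
n=55: ⌈(56·97+319)/763⌉ − ⌈(55·97+319)/763⌉ = ⌈5751/763⌉ − ⌈5654/763⌉ = 8 − 8 = 0
n=56: ⌈(57·97+319)/763⌉ − ⌈(56·97+319)/763⌉ = ⌈5848/763⌉ − ⌈5751/763⌉ = 8 − 8 = 0
n=57: ⌈(58·97+319)/763⌉ − ⌈(57·97+319)/763⌉ = ⌈5945/763⌉ − ⌈5848/763⌉ = 8 − 8 = 0
n=58: ⌈(59·97+319)/763⌉ − ⌈(58·97+319)/763⌉ = ⌈6042/763⌉ − ⌈5945/763⌉ = 8 − 8 = 0
n=59: ⌈(60·97+319)/763⌉ − ⌈(59·97+319)/763⌉ = ⌈6139/763⌉ − ⌈6042/763⌉ = 9 − 8 = 1
n=60: ⌈(61·97+319)/763⌉ − ⌈(60·97+319)/763⌉ = ⌈6236/763⌉ − ⌈6139/763⌉ = 9 − 9 = 0
n=61: ⌈(62·97+319)/763⌉ − ⌈(61·97+319)/763⌉ = ⌈6333/763⌉ − ⌈6236/763⌉ = 9 − 9 = 0
n=62: ⌈(63·97+319)/763⌉ − ⌈(62·97+319)/763⌉ = ⌈6430/763⌉ − ⌈6333/763⌉ = 9 − 9 = 0
n=63: ⌈(64·97+319)/763⌉ − ⌈(63·97+319)/763⌉ = ⌈6527/763⌉ − ⌈6430/763⌉ = 9 − 9 = 0
n=64: ⌈(65·97+319)/763⌉ − ⌈(64·97+319)/763⌉ = ⌈6624/763⌉ − ⌈6527/763⌉ = 9 − 9 = 0
n=65: ⌈(66·97+319)/763⌉ − ⌈(65·97+319)/763⌉ = ⌈6721/763⌉ − ⌈6624/763⌉ = 9 − 9 = 0
n=66: ⌈(67·97+319)/763⌉ − ⌈(66·97+319)/763⌉ = ⌈6818/763⌉ − ⌈6721/763⌉ = 9 − 9 = 0
n=67: ⌈(68·97+319)/763⌉ − ⌈(67·97+319)/763⌉ = ⌈6915/763⌉ − ⌈6818/763⌉ = 10 − 9 = 1
n=68: ⌈(69·97+319)/763⌉ − ⌈(68·97+319)/763⌉ = ⌈7012/763⌉ − ⌈6915/763⌉ = 10 − 10 = 0
n=69: ⌈(70·97+319)/763⌉ − ⌈(69·97+319)/763⌉ = ⌈7109/763⌉ − ⌈7012/763⌉ = 10 − 10 = 0
n=70: ⌈(71·97+319)/763⌉ − ⌈(70·97+319)/763⌉ = ⌈7206/763⌉ − ⌈7109/763⌉ = 10 − 10 = 0
n=71: ⌈(72·97+319)/763⌉ − ⌈(71·97+319)/763⌉ = ⌈7303/763⌉ − ⌈7206/763⌉ = 10 − 10 = 0
n=72: ⌈(73·97+319)/763⌉ − ⌈(72·97+319)/763⌉ = ⌈7400/763⌉ − ⌈7303/763⌉ = 10 − 10 = 0
n=73: ⌈(74·97+319)/763⌉ − ⌈(73·97+319)/763⌉ = ⌈7497/763⌉ − ⌈7400/763⌉ = 10 − 10 = 0
n=74: ⌈(75·97+319)/763⌉ − ⌈(74·97+319)/763⌉ = ⌈7594/763⌉ − ⌈7497/763⌉ = 10 − 10 = 0
n=75: ⌈(76·97+319)/763⌉ − ⌈(75·97+319)/763⌉ = ⌈7691/763⌉ − ⌈7594/763⌉ = 11 − 10 = 1
n=76: ⌈(77·97+319)/763⌉ − ⌈(76·97+319)/763⌉ = ⌈7788/763⌉ − ⌈7691/763⌉ = 11 − 11 = 0
n=77: ⌈(78·97+319)/763⌉ − ⌈(77·97+319)/763⌉ = ⌈7885/763⌉ − ⌈7788/763⌉ = 11 − 11 = 0
n=78: ⌈(79·97+319)/763⌉ − ⌈(78·97+319)/763⌉ = ⌈7982/763⌉ − ⌈7885/763⌉ = 11 − 11 = 0
n=79: ⌈(80·97+319)/763⌉ − ⌈(79·97+319)/763⌉ = ⌈8079/763⌉ − ⌈7982/763⌉ = 11 − 11 = 0
n=80: ⌈(81·97+319)/763⌉ − ⌈(80·97+319)/763⌉ = ⌈8176/763⌉ − ⌈8079/763⌉ = 11 − 11 = 0
n=81: ⌈(82·97+319)/763⌉ − ⌈(81·97+319)/763⌉ = ⌈8273/763⌉ − ⌈8176/763⌉ = 11 − 11 = 0
n=82: ⌈(83·97+319)/763⌉ − ⌈(82·97+319)/763⌉ = ⌈8370/763⌉ − ⌈8273/763⌉ = 11 − 11 = 0


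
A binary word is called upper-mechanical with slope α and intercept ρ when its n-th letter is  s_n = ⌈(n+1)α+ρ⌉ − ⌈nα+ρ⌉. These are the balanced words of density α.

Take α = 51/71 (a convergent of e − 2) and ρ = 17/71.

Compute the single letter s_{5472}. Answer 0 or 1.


1

(n+1)α + ρ = (5473·51 + 17) / 71 = 279140/71
nα + ρ     = (5472·51 + 17) / 71 = 279089/71
⌈279140/71⌉ = 3932,  ⌈279089/71⌉ = 3931
s_{5472} = 3932 − 3931 = 1


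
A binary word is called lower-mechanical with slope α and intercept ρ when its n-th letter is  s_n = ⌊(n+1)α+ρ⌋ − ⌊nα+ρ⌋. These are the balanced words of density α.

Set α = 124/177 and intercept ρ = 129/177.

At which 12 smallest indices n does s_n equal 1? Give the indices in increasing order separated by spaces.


0 1 3 4 6 7 8 10 11 13 14 16

n=0: ⌊253/177⌋−⌊129/177⌋ = 1−0 = 1  ← one
n=1: ⌊377/177⌋−⌊253/177⌋ = 2−1 = 1  ← one
n=2: ⌊501/177⌋−⌊377/177⌋ = 2−2 = 0
n=3: ⌊625/177⌋−⌊501/177⌋ = 3−2 = 1  ← one
n=4: ⌊749/177⌋−⌊625/177⌋ = 4−3 = 1  ← one
n=5: ⌊873/177⌋−⌊749/177⌋ = 4−4 = 0
n=6: ⌊997/177⌋−⌊873/177⌋ = 5−4 = 1  ← one
n=7: ⌊1121/177⌋−⌊997/177⌋ = 6−5 = 1  ← one
n=8: ⌊1245/177⌋−⌊1121/177⌋ = 7−6 = 1  ← one
n=9: ⌊1369/177⌋−⌊1245/177⌋ = 7−7 = 0
n=10: ⌊1493/177⌋−⌊1369/177⌋ = 8−7 = 1  ← one
n=11: ⌊1617/177⌋−⌊1493/177⌋ = 9−8 = 1  ← one
n=12: ⌊1741/177⌋−⌊1617/177⌋ = 9−9 = 0
n=13: ⌊1865/177⌋−⌊1741/177⌋ = 10−9 = 1  ← one
n=14: ⌊1989/177⌋−⌊1865/177⌋ = 11−10 = 1  ← one
n=15: ⌊2113/177⌋−⌊1989/177⌋ = 11−11 = 0
n=16: ⌊2237/177⌋−⌊2113/177⌋ = 12−11 = 1  ← one
positions of the first 12 ones: 0 1 3 4 6 7 8 10 11 13 14 16


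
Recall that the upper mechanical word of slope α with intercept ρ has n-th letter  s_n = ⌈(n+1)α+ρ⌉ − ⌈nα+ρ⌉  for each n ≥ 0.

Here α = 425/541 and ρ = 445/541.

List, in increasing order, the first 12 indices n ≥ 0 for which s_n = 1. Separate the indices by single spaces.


n=0: ⌈870/541⌉−⌈445/541⌉ = 2−1 = 1  ← one
n=1: ⌈1295/541⌉−⌈870/541⌉ = 3−2 = 1  ← one
n=2: ⌈1720/541⌉−⌈1295/541⌉ = 4−3 = 1  ← one
n=3: ⌈2145/541⌉−⌈1720/541⌉ = 4−4 = 0
n=4: ⌈2570/541⌉−⌈2145/541⌉ = 5−4 = 1  ← one
n=5: ⌈2995/541⌉−⌈2570/541⌉ = 6−5 = 1  ← one
n=6: ⌈3420/541⌉−⌈2995/541⌉ = 7−6 = 1  ← one
n=7: ⌈3845/541⌉−⌈3420/541⌉ = 8−7 = 1  ← one
n=8: ⌈4270/541⌉−⌈3845/541⌉ = 8−8 = 0
n=9: ⌈4695/541⌉−⌈4270/541⌉ = 9−8 = 1  ← one
n=10: ⌈5120/541⌉−⌈4695/541⌉ = 10−9 = 1  ← one
n=11: ⌈5545/541⌉−⌈5120/541⌉ = 11−10 = 1  ← one
n=12: ⌈5970/541⌉−⌈5545/541⌉ = 12−11 = 1  ← one
n=13: ⌈6395/541⌉−⌈5970/541⌉ = 12−12 = 0
n=14: ⌈6820/541⌉−⌈6395/541⌉ = 13−12 = 1  ← one
positions of the first 12 ones: 0 1 2 4 5 6 7 9 10 11 12 14

0 1 2 4 5 6 7 9 10 11 12 14


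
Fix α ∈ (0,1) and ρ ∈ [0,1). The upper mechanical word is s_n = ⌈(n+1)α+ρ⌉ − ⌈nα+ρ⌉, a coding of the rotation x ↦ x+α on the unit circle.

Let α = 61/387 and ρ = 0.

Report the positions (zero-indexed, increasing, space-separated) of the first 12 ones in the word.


0 6 12 19 25 31 38 44 50 57 63 69

n=0: ⌈61/387⌉−⌈0/387⌉ = 1−0 = 1  ← one
n=1: ⌈122/387⌉−⌈61/387⌉ = 1−1 = 0
n=2: ⌈183/387⌉−⌈122/387⌉ = 1−1 = 0
  …
n=6: ⌈427/387⌉−⌈366/387⌉ = 2−1 = 1  ← one
n=7: ⌈488/387⌉−⌈427/387⌉ = 2−2 = 0
n=8: ⌈549/387⌉−⌈488/387⌉ = 2−2 = 0
  …
n=12: ⌈793/387⌉−⌈732/387⌉ = 3−2 = 1  ← one
n=13: ⌈854/387⌉−⌈793/387⌉ = 3−3 = 0
n=14: ⌈915/387⌉−⌈854/387⌉ = 3−3 = 0
  …
n=19: ⌈1220/387⌉−⌈1159/387⌉ = 4−3 = 1  ← one
n=20: ⌈1281/387⌉−⌈1220/387⌉ = 4−4 = 0
n=21: ⌈1342/387⌉−⌈1281/387⌉ = 4−4 = 0
  …
n=25: ⌈1586/387⌉−⌈1525/387⌉ = 5−4 = 1  ← one
n=26: ⌈1647/387⌉−⌈1586/387⌉ = 5−5 = 0
n=27: ⌈1708/387⌉−⌈1647/387⌉ = 5−5 = 0
  …
n=31: ⌈1952/387⌉−⌈1891/387⌉ = 6−5 = 1  ← one
n=32: ⌈2013/387⌉−⌈1952/387⌉ = 6−6 = 0
n=33: ⌈2074/387⌉−⌈2013/387⌉ = 6−6 = 0
  …
n=38: ⌈2379/387⌉−⌈2318/387⌉ = 7−6 = 1  ← one
n=39: ⌈2440/387⌉−⌈2379/387⌉ = 7−7 = 0
n=40: ⌈2501/387⌉−⌈2440/387⌉ = 7−7 = 0
  …
n=44: ⌈2745/387⌉−⌈2684/387⌉ = 8−7 = 1  ← one
n=45: ⌈2806/387⌉−⌈2745/387⌉ = 8−8 = 0
n=46: ⌈2867/387⌉−⌈2806/387⌉ = 8−8 = 0
  …
n=50: ⌈3111/387⌉−⌈3050/387⌉ = 9−8 = 1  ← one
n=51: ⌈3172/387⌉−⌈3111/387⌉ = 9−9 = 0
n=52: ⌈3233/387⌉−⌈3172/387⌉ = 9−9 = 0
  …
n=57: ⌈3538/387⌉−⌈3477/387⌉ = 10−9 = 1  ← one
n=58: ⌈3599/387⌉−⌈3538/387⌉ = 10−10 = 0
n=59: ⌈3660/387⌉−⌈3599/387⌉ = 10−10 = 0
  …
n=63: ⌈3904/387⌉−⌈3843/387⌉ = 11−10 = 1  ← one
n=64: ⌈3965/387⌉−⌈3904/387⌉ = 11−11 = 0
n=65: ⌈4026/387⌉−⌈3965/387⌉ = 11−11 = 0
  …
n=69: ⌈4270/387⌉−⌈4209/387⌉ = 12−11 = 1  ← one
positions of the first 12 ones: 0 6 12 19 25 31 38 44 50 57 63 69
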